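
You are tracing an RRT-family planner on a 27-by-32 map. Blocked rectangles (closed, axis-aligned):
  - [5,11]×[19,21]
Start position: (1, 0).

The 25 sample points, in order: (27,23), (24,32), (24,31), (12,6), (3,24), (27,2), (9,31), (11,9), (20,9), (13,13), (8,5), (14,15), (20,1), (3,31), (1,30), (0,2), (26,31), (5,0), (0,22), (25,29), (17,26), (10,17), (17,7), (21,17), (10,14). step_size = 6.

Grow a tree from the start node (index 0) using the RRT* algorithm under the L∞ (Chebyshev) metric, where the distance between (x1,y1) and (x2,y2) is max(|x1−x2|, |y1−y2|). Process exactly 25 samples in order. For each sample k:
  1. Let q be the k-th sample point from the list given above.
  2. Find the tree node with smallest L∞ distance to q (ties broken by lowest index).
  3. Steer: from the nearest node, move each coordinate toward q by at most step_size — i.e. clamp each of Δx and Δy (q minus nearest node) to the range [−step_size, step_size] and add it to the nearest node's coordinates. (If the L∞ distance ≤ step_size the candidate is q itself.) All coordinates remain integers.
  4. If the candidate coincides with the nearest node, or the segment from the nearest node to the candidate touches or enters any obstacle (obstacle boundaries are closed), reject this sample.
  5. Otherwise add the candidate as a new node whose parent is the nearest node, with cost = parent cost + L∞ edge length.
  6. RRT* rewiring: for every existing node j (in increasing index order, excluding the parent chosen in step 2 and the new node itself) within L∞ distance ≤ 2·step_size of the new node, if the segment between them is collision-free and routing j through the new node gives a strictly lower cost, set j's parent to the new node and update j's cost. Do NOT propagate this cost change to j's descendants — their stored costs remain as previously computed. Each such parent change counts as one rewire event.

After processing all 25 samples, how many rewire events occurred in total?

Rewire events: 5

1. q=(27,23) nearest=0 d=26 new=(7,6) → add node 1 parent=0 cost=6
2. q=(24,32) nearest=1 d=26 new=(13,12) → add node 2 parent=1 cost=12
3. q=(24,31) nearest=2 d=19 new=(19,18) → add node 3 parent=2 cost=18
4. q=(12,6) nearest=1 d=5 new=(12,6) → add node 4 parent=1 cost=11
5. q=(3,24) nearest=2 d=12 new=(7,18) → add node 5 parent=2 cost=18
6. q=(27,2) nearest=2 d=14 new=(19,6) → add node 6 parent=2 cost=18
7. q=(9,31) nearest=3 d=13 new=(13,24) → add node 7 parent=3 cost=24
8. q=(11,9) nearest=2 d=3 new=(11,9) → add node 8 parent=2 cost=15
9. q=(20,9) nearest=6 d=3 new=(20,9) → add node 9 parent=6 cost=21
10. q=(13,13) nearest=2 d=1 new=(13,13) → add node 10 parent=2 cost=13; rewire 9→10 (20<21)
11. q=(8,5) nearest=1 d=1 new=(8,5) → add node 11 parent=1 cost=7; rewire 8→11 (11<15); rewire 9→11 (19<20)
12. q=(14,15) nearest=10 d=2 new=(14,15) → add node 12 parent=10 cost=15
13. q=(20,1) nearest=6 d=5 new=(20,1) → add node 13 parent=6 cost=23
14. q=(3,31) nearest=7 d=10 new=(7,30) → add node 14 parent=7 cost=30
15. q=(1,30) nearest=14 d=6 new=(1,30) → add node 15 parent=14 cost=36
16. q=(0,2) nearest=0 d=2 new=(0,2) → add node 16 parent=0 cost=2
17. q=(26,31) nearest=3 d=13 new=(25,24) → add node 17 parent=3 cost=24
18. q=(5,0) nearest=0 d=4 new=(5,0) → add node 18 parent=0 cost=4
19. q=(0,22) nearest=5 d=7 new=(1,22) → blocked by [5,11]×[19,21], reject
20. q=(25,29) nearest=17 d=5 new=(25,29) → add node 19 parent=17 cost=29
21. q=(17,26) nearest=7 d=4 new=(17,26) → add node 20 parent=7 cost=28
22. q=(10,17) nearest=5 d=3 new=(10,17) → add node 21 parent=5 cost=21
23. q=(17,7) nearest=6 d=2 new=(17,7) → add node 22 parent=6 cost=20
24. q=(21,17) nearest=3 d=2 new=(21,17) → add node 23 parent=3 cost=20
25. q=(10,14) nearest=2 d=3 new=(10,14) → add node 24 parent=2 cost=15; rewire 20→24 (27<28); rewire 21→24 (18<21)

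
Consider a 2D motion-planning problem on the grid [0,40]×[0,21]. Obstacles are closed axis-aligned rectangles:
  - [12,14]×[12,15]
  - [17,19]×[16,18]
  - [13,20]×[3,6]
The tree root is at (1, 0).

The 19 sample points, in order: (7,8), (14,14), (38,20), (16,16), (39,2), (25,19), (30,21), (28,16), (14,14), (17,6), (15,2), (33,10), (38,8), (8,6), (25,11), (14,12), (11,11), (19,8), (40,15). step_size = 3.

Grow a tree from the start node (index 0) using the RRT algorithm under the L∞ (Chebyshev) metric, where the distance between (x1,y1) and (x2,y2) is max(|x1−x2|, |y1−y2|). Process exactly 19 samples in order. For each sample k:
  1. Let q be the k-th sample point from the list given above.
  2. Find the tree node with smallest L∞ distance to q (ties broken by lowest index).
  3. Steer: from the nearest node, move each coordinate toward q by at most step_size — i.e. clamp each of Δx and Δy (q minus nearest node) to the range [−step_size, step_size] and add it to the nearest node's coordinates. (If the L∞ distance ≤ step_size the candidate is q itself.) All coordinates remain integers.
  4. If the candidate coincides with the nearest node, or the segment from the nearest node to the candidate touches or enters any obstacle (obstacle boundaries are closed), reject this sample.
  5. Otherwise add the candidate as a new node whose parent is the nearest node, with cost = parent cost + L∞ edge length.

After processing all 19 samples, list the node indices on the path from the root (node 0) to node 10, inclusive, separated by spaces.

Path: 0 1 2 3 4 5 7 10

1. q=(7,8) nearest=0 d=8 new=(4,3) → add node 1 parent=0 cost=3
2. q=(14,14) nearest=1 d=11 new=(7,6) → add node 2 parent=1 cost=6
3. q=(38,20) nearest=2 d=31 new=(10,9) → add node 3 parent=2 cost=9
4. q=(16,16) nearest=3 d=7 new=(13,12) → blocked by [12,14]×[12,15], reject
5. q=(39,2) nearest=3 d=29 new=(13,6) → blocked by [13,20]×[3,6], reject
6. q=(25,19) nearest=3 d=15 new=(13,12) → blocked by [12,14]×[12,15], reject
7. q=(30,21) nearest=3 d=20 new=(13,12) → blocked by [12,14]×[12,15], reject
8. q=(28,16) nearest=3 d=18 new=(13,12) → blocked by [12,14]×[12,15], reject
9. q=(14,14) nearest=3 d=5 new=(13,12) → blocked by [12,14]×[12,15], reject
10. q=(17,6) nearest=3 d=7 new=(13,6) → blocked by [13,20]×[3,6], reject
11. q=(15,2) nearest=3 d=7 new=(13,6) → blocked by [13,20]×[3,6], reject
12. q=(33,10) nearest=3 d=23 new=(13,10) → add node 4 parent=3 cost=12
13. q=(38,8) nearest=4 d=25 new=(16,8) → add node 5 parent=4 cost=15
14. q=(8,6) nearest=2 d=1 new=(8,6) → add node 6 parent=2 cost=7
15. q=(25,11) nearest=5 d=9 new=(19,11) → add node 7 parent=5 cost=18
16. q=(14,12) nearest=4 d=2 new=(14,12) → blocked by [12,14]×[12,15], reject
17. q=(11,11) nearest=3 d=2 new=(11,11) → add node 8 parent=3 cost=11
18. q=(19,8) nearest=5 d=3 new=(19,8) → add node 9 parent=5 cost=18
19. q=(40,15) nearest=7 d=21 new=(22,14) → add node 10 parent=7 cost=21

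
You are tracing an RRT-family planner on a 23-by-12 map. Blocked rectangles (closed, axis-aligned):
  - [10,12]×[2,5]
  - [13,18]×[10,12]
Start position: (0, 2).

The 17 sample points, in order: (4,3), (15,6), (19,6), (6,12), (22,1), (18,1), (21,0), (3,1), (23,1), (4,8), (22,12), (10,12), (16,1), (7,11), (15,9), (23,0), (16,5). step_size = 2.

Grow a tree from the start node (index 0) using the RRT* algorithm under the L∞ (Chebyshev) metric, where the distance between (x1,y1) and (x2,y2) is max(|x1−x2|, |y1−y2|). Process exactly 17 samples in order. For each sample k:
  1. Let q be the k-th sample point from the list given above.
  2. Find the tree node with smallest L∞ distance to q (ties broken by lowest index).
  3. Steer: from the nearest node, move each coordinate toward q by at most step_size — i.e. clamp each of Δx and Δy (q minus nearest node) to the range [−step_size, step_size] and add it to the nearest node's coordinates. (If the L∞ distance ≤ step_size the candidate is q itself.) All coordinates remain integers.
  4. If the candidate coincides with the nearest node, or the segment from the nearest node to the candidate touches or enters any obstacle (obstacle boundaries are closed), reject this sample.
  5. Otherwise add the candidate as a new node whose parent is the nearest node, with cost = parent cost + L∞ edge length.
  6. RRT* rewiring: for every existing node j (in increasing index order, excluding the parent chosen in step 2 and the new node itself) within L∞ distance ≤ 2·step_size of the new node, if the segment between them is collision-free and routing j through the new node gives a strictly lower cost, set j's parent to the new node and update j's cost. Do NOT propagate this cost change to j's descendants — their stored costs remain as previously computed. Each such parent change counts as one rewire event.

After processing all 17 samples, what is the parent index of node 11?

Parent of node 11: 8

1. q=(4,3) nearest=0 d=4 new=(2,3) → add node 1 parent=0 cost=2
2. q=(15,6) nearest=1 d=13 new=(4,5) → add node 2 parent=1 cost=4
3. q=(19,6) nearest=2 d=15 new=(6,6) → add node 3 parent=2 cost=6
4. q=(6,12) nearest=3 d=6 new=(6,8) → add node 4 parent=3 cost=8
5. q=(22,1) nearest=3 d=16 new=(8,4) → add node 5 parent=3 cost=8
6. q=(18,1) nearest=5 d=10 new=(10,2) → blocked by [10,12]×[2,5], reject
7. q=(21,0) nearest=5 d=13 new=(10,2) → blocked by [10,12]×[2,5], reject
8. q=(3,1) nearest=1 d=2 new=(3,1) → add node 6 parent=1 cost=4
9. q=(23,1) nearest=5 d=15 new=(10,2) → blocked by [10,12]×[2,5], reject
10. q=(4,8) nearest=3 d=2 new=(4,8) → add node 7 parent=3 cost=8
11. q=(22,12) nearest=5 d=14 new=(10,6) → add node 8 parent=5 cost=10
12. q=(10,12) nearest=4 d=4 new=(8,10) → add node 9 parent=4 cost=10
13. q=(16,1) nearest=8 d=6 new=(12,4) → blocked by [10,12]×[2,5], reject
14. q=(7,11) nearest=9 d=1 new=(7,11) → add node 10 parent=9 cost=11
15. q=(15,9) nearest=8 d=5 new=(12,8) → add node 11 parent=8 cost=12
16. q=(23,0) nearest=11 d=11 new=(14,6) → add node 12 parent=11 cost=14
17. q=(16,5) nearest=12 d=2 new=(16,5) → add node 13 parent=12 cost=16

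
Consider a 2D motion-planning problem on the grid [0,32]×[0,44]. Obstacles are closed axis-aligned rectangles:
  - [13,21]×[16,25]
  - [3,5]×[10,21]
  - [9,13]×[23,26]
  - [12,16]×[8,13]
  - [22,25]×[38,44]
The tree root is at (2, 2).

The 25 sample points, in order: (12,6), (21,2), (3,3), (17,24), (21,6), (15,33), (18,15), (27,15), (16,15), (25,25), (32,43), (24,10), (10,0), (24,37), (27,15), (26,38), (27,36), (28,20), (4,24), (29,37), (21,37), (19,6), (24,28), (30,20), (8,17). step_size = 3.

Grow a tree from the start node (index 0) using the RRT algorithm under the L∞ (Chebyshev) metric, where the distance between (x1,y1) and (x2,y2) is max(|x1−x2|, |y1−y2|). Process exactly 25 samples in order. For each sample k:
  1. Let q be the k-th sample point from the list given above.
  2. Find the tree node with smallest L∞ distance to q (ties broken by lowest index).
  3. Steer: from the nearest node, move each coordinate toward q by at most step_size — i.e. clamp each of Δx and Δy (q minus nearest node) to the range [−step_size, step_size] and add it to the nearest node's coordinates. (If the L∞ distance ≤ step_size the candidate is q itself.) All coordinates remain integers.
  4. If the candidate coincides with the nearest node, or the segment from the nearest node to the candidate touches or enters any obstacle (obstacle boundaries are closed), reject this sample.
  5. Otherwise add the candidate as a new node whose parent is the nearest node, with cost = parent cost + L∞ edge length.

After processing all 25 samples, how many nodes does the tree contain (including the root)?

1. q=(12,6) nearest=0 d=10 new=(5,5) → add node 1 parent=0 cost=3
2. q=(21,2) nearest=1 d=16 new=(8,2) → add node 2 parent=1 cost=6
3. q=(3,3) nearest=0 d=1 new=(3,3) → add node 3 parent=0 cost=1
4. q=(17,24) nearest=1 d=19 new=(8,8) → add node 4 parent=1 cost=6
5. q=(21,6) nearest=2 d=13 new=(11,5) → add node 5 parent=2 cost=9
6. q=(15,33) nearest=4 d=25 new=(11,11) → add node 6 parent=4 cost=9
7. q=(18,15) nearest=6 d=7 new=(14,14) → blocked by [12,16]×[8,13], reject
8. q=(27,15) nearest=5 d=16 new=(14,8) → blocked by [12,16]×[8,13], reject
9. q=(16,15) nearest=6 d=5 new=(14,14) → blocked by [12,16]×[8,13], reject
10. q=(25,25) nearest=6 d=14 new=(14,14) → blocked by [12,16]×[8,13], reject
11. q=(32,43) nearest=6 d=32 new=(14,14) → blocked by [12,16]×[8,13], reject
12. q=(24,10) nearest=5 d=13 new=(14,8) → blocked by [12,16]×[8,13], reject
13. q=(10,0) nearest=2 d=2 new=(10,0) → add node 7 parent=2 cost=8
14. q=(24,37) nearest=6 d=26 new=(14,14) → blocked by [12,16]×[8,13], reject
15. q=(27,15) nearest=5 d=16 new=(14,8) → blocked by [12,16]×[8,13], reject
16. q=(26,38) nearest=6 d=27 new=(14,14) → blocked by [12,16]×[8,13], reject
17. q=(27,36) nearest=6 d=25 new=(14,14) → blocked by [12,16]×[8,13], reject
18. q=(28,20) nearest=5 d=17 new=(14,8) → blocked by [12,16]×[8,13], reject
19. q=(4,24) nearest=6 d=13 new=(8,14) → add node 8 parent=6 cost=12
20. q=(29,37) nearest=8 d=23 new=(11,17) → add node 9 parent=8 cost=15
21. q=(21,37) nearest=9 d=20 new=(14,20) → blocked by [13,21]×[16,25], reject
22. q=(19,6) nearest=5 d=8 new=(14,6) → add node 10 parent=5 cost=12
23. q=(24,28) nearest=9 d=13 new=(14,20) → blocked by [13,21]×[16,25], reject
24. q=(30,20) nearest=10 d=16 new=(17,9) → blocked by [12,16]×[8,13], reject
25. q=(8,17) nearest=8 d=3 new=(8,17) → add node 11 parent=8 cost=15

Node count: 12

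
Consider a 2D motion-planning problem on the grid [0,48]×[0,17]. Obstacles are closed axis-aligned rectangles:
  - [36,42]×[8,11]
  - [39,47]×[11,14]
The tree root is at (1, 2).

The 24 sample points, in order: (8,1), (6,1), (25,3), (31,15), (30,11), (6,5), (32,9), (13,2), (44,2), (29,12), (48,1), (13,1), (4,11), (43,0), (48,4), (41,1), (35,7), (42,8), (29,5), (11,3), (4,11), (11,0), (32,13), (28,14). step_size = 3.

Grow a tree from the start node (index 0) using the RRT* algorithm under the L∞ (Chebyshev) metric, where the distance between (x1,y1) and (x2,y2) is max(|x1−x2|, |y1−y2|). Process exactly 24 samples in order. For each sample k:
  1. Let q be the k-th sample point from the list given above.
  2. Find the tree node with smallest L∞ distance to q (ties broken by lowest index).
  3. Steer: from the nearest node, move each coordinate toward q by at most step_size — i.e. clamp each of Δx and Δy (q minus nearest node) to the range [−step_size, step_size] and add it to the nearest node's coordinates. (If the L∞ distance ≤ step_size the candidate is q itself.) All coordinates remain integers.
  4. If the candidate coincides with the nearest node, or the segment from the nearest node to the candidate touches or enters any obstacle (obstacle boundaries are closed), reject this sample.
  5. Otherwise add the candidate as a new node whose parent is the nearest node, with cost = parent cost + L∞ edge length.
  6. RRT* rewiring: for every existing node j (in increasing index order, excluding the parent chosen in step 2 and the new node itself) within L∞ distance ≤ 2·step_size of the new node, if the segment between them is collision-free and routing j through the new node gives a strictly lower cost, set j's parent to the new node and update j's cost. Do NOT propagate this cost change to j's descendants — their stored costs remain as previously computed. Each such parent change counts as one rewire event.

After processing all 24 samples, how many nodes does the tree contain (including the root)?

1. q=(8,1) nearest=0 d=7 new=(4,1) → add node 1 parent=0 cost=3
2. q=(6,1) nearest=1 d=2 new=(6,1) → add node 2 parent=1 cost=5
3. q=(25,3) nearest=2 d=19 new=(9,3) → add node 3 parent=2 cost=8
4. q=(31,15) nearest=3 d=22 new=(12,6) → add node 4 parent=3 cost=11
5. q=(30,11) nearest=4 d=18 new=(15,9) → add node 5 parent=4 cost=14
6. q=(6,5) nearest=3 d=3 new=(6,5) → add node 6 parent=3 cost=11
7. q=(32,9) nearest=5 d=17 new=(18,9) → add node 7 parent=5 cost=17
8. q=(13,2) nearest=3 d=4 new=(12,2) → add node 8 parent=3 cost=11
9. q=(44,2) nearest=7 d=26 new=(21,6) → add node 9 parent=7 cost=20
10. q=(29,12) nearest=9 d=8 new=(24,9) → add node 10 parent=9 cost=23
11. q=(48,1) nearest=10 d=24 new=(27,6) → add node 11 parent=10 cost=26
12. q=(13,1) nearest=8 d=1 new=(13,1) → add node 12 parent=8 cost=12
13. q=(4,11) nearest=6 d=6 new=(4,8) → add node 13 parent=6 cost=14
14. q=(43,0) nearest=11 d=16 new=(30,3) → add node 14 parent=11 cost=29
15. q=(48,4) nearest=14 d=18 new=(33,4) → add node 15 parent=14 cost=32
16. q=(41,1) nearest=15 d=8 new=(36,1) → add node 16 parent=15 cost=35
17. q=(35,7) nearest=15 d=3 new=(35,7) → add node 17 parent=15 cost=35
18. q=(42,8) nearest=16 d=7 new=(39,4) → add node 18 parent=16 cost=38
19. q=(29,5) nearest=11 d=2 new=(29,5) → add node 19 parent=11 cost=28; rewire 17→19 (34<35)
20. q=(11,3) nearest=8 d=1 new=(11,3) → add node 20 parent=8 cost=12
21. q=(4,11) nearest=13 d=3 new=(4,11) → add node 21 parent=13 cost=17
22. q=(11,0) nearest=8 d=2 new=(11,0) → add node 22 parent=8 cost=13
23. q=(32,13) nearest=17 d=6 new=(32,10) → add node 23 parent=17 cost=37
24. q=(28,14) nearest=23 d=4 new=(29,13) → add node 24 parent=23 cost=40

Node count: 25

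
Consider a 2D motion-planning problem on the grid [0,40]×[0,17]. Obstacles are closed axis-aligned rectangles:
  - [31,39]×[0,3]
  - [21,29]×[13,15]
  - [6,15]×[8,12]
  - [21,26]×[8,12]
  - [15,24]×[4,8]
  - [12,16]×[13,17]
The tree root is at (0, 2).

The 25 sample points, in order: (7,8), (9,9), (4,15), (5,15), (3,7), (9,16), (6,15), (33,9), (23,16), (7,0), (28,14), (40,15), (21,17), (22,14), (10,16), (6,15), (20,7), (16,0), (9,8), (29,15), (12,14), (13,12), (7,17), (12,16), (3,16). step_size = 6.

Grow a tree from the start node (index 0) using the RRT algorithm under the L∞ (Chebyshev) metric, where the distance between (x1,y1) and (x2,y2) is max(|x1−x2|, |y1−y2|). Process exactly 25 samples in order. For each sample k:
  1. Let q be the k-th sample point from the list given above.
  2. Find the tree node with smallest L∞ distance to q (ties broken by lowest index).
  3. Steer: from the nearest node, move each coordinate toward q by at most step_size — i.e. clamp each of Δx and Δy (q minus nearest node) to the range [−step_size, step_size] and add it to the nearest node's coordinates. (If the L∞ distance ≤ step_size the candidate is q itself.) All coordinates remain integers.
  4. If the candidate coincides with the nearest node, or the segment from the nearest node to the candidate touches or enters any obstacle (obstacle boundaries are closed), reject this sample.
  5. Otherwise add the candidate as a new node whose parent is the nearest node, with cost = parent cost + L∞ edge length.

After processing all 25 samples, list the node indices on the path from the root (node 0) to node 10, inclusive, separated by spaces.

1. q=(7,8) nearest=0 d=7 new=(6,8) → blocked by [6,15]×[8,12], reject
2. q=(9,9) nearest=0 d=9 new=(6,8) → blocked by [6,15]×[8,12], reject
3. q=(4,15) nearest=0 d=13 new=(4,8) → add node 1 parent=0 cost=6
4. q=(5,15) nearest=1 d=7 new=(5,14) → add node 2 parent=1 cost=12
5. q=(3,7) nearest=1 d=1 new=(3,7) → add node 3 parent=1 cost=7
6. q=(9,16) nearest=2 d=4 new=(9,16) → add node 4 parent=2 cost=16
7. q=(6,15) nearest=2 d=1 new=(6,15) → add node 5 parent=2 cost=13
8. q=(33,9) nearest=4 d=24 new=(15,10) → blocked by [6,15]×[8,12], reject
9. q=(23,16) nearest=4 d=14 new=(15,16) → blocked by [12,16]×[13,17], reject
10. q=(7,0) nearest=0 d=7 new=(6,0) → add node 6 parent=0 cost=6
11. q=(28,14) nearest=4 d=19 new=(15,14) → blocked by [12,16]×[13,17], reject
12. q=(40,15) nearest=4 d=31 new=(15,15) → blocked by [12,16]×[13,17], reject
13. q=(21,17) nearest=4 d=12 new=(15,17) → blocked by [12,16]×[13,17], reject
14. q=(22,14) nearest=4 d=13 new=(15,14) → blocked by [12,16]×[13,17], reject
15. q=(10,16) nearest=4 d=1 new=(10,16) → add node 7 parent=4 cost=17
16. q=(6,15) nearest=5 d=0 → coincident, reject
17. q=(20,7) nearest=7 d=10 new=(16,10) → blocked by [6,15]×[8,12], reject
18. q=(16,0) nearest=6 d=10 new=(12,0) → add node 8 parent=6 cost=12
19. q=(9,8) nearest=1 d=5 new=(9,8) → blocked by [6,15]×[8,12], reject
20. q=(29,15) nearest=8 d=17 new=(18,6) → blocked by [15,24]×[4,8], reject
21. q=(12,14) nearest=7 d=2 new=(12,14) → blocked by [12,16]×[13,17], reject
22. q=(13,12) nearest=4 d=4 new=(13,12) → blocked by [6,15]×[8,12], reject
23. q=(7,17) nearest=4 d=2 new=(7,17) → add node 9 parent=4 cost=18
24. q=(12,16) nearest=7 d=2 new=(12,16) → blocked by [12,16]×[13,17], reject
25. q=(3,16) nearest=2 d=2 new=(3,16) → add node 10 parent=2 cost=14

Path: 0 1 2 10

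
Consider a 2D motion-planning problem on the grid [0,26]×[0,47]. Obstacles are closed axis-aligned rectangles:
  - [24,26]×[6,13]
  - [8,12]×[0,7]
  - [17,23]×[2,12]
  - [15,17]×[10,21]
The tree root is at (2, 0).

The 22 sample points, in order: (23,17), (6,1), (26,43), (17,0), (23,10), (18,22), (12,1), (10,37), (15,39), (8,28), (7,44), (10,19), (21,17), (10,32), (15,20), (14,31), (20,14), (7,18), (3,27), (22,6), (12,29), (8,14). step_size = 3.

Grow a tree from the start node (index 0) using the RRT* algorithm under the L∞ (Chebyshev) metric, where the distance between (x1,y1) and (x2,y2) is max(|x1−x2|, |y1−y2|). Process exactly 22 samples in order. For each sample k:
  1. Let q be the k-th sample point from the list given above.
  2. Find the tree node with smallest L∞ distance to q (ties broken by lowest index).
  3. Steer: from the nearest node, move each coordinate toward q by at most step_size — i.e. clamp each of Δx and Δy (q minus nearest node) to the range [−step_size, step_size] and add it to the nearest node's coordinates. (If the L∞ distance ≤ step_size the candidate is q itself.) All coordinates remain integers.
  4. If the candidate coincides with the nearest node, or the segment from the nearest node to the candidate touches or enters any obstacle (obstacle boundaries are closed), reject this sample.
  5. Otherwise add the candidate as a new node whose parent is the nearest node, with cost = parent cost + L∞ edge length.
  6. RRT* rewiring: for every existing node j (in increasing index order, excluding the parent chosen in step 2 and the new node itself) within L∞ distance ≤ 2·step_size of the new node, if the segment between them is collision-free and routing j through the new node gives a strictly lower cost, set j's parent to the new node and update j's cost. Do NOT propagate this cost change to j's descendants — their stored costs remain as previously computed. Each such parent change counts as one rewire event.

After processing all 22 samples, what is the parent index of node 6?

1. q=(23,17) nearest=0 d=21 new=(5,3) → add node 1 parent=0 cost=3
2. q=(6,1) nearest=1 d=2 new=(6,1) → add node 2 parent=1 cost=5
3. q=(26,43) nearest=1 d=40 new=(8,6) → blocked by [8,12]×[0,7], reject
4. q=(17,0) nearest=2 d=11 new=(9,0) → blocked by [8,12]×[0,7], reject
5. q=(23,10) nearest=2 d=17 new=(9,4) → blocked by [8,12]×[0,7], reject
6. q=(18,22) nearest=1 d=19 new=(8,6) → blocked by [8,12]×[0,7], reject
7. q=(12,1) nearest=2 d=6 new=(9,1) → blocked by [8,12]×[0,7], reject
8. q=(10,37) nearest=1 d=34 new=(8,6) → blocked by [8,12]×[0,7], reject
9. q=(15,39) nearest=1 d=36 new=(8,6) → blocked by [8,12]×[0,7], reject
10. q=(8,28) nearest=1 d=25 new=(8,6) → blocked by [8,12]×[0,7], reject
11. q=(7,44) nearest=1 d=41 new=(7,6) → add node 3 parent=1 cost=6
12. q=(10,19) nearest=3 d=13 new=(10,9) → blocked by [8,12]×[0,7], reject
13. q=(21,17) nearest=3 d=14 new=(10,9) → blocked by [8,12]×[0,7], reject
14. q=(10,32) nearest=3 d=26 new=(10,9) → blocked by [8,12]×[0,7], reject
15. q=(15,20) nearest=3 d=14 new=(10,9) → blocked by [8,12]×[0,7], reject
16. q=(14,31) nearest=3 d=25 new=(10,9) → blocked by [8,12]×[0,7], reject
17. q=(20,14) nearest=3 d=13 new=(10,9) → blocked by [8,12]×[0,7], reject
18. q=(7,18) nearest=3 d=12 new=(7,9) → add node 4 parent=3 cost=9
19. q=(3,27) nearest=4 d=18 new=(4,12) → add node 5 parent=4 cost=12
20. q=(22,6) nearest=3 d=15 new=(10,6) → blocked by [8,12]×[0,7], reject
21. q=(12,29) nearest=5 d=17 new=(7,15) → add node 6 parent=5 cost=15
22. q=(8,14) nearest=6 d=1 new=(8,14) → add node 7 parent=6 cost=16

Parent of node 6: 5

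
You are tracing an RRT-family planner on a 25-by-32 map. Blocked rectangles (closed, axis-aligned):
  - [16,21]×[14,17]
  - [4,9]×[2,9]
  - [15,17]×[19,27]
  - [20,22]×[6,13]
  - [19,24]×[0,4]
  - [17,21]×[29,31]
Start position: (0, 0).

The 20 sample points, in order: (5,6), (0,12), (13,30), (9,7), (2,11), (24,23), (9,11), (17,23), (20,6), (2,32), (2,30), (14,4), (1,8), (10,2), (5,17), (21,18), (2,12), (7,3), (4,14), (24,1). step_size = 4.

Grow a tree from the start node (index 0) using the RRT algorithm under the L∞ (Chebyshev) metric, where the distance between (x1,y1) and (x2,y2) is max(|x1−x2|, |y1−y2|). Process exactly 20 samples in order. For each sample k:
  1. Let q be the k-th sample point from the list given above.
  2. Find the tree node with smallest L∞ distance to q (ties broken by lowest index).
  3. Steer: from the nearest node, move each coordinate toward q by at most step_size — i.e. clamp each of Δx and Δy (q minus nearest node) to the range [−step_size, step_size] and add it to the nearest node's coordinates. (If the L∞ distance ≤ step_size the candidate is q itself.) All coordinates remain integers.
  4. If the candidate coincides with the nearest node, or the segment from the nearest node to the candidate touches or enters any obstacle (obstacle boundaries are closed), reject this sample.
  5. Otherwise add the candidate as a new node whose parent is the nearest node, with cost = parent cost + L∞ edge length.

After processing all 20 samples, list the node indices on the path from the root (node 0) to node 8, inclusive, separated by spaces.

1. q=(5,6) nearest=0 d=6 new=(4,4) → blocked by [4,9]×[2,9], reject
2. q=(0,12) nearest=0 d=12 new=(0,4) → add node 1 parent=0 cost=4
3. q=(13,30) nearest=1 d=26 new=(4,8) → blocked by [4,9]×[2,9], reject
4. q=(9,7) nearest=0 d=9 new=(4,4) → blocked by [4,9]×[2,9], reject
5. q=(2,11) nearest=1 d=7 new=(2,8) → add node 2 parent=1 cost=8
6. q=(24,23) nearest=2 d=22 new=(6,12) → add node 3 parent=2 cost=12
7. q=(9,11) nearest=3 d=3 new=(9,11) → add node 4 parent=3 cost=15
8. q=(17,23) nearest=3 d=11 new=(10,16) → add node 5 parent=3 cost=16
9. q=(20,6) nearest=5 d=10 new=(14,12) → add node 6 parent=5 cost=20
10. q=(2,32) nearest=5 d=16 new=(6,20) → add node 7 parent=5 cost=20
11. q=(2,30) nearest=7 d=10 new=(2,24) → add node 8 parent=7 cost=24
12. q=(14,4) nearest=4 d=7 new=(13,7) → add node 9 parent=4 cost=19
13. q=(1,8) nearest=2 d=1 new=(1,8) → add node 10 parent=2 cost=9
14. q=(10,2) nearest=9 d=5 new=(10,3) → add node 11 parent=9 cost=23
15. q=(5,17) nearest=7 d=3 new=(5,17) → add node 12 parent=7 cost=23
16. q=(21,18) nearest=6 d=7 new=(18,16) → blocked by [16,21]×[14,17], reject
17. q=(2,12) nearest=2 d=4 new=(2,12) → add node 13 parent=2 cost=12
18. q=(7,3) nearest=11 d=3 new=(7,3) → blocked by [4,9]×[2,9], reject
19. q=(4,14) nearest=3 d=2 new=(4,14) → add node 14 parent=3 cost=14
20. q=(24,1) nearest=6 d=11 new=(18,8) → add node 15 parent=6 cost=24

Path: 0 1 2 3 5 7 8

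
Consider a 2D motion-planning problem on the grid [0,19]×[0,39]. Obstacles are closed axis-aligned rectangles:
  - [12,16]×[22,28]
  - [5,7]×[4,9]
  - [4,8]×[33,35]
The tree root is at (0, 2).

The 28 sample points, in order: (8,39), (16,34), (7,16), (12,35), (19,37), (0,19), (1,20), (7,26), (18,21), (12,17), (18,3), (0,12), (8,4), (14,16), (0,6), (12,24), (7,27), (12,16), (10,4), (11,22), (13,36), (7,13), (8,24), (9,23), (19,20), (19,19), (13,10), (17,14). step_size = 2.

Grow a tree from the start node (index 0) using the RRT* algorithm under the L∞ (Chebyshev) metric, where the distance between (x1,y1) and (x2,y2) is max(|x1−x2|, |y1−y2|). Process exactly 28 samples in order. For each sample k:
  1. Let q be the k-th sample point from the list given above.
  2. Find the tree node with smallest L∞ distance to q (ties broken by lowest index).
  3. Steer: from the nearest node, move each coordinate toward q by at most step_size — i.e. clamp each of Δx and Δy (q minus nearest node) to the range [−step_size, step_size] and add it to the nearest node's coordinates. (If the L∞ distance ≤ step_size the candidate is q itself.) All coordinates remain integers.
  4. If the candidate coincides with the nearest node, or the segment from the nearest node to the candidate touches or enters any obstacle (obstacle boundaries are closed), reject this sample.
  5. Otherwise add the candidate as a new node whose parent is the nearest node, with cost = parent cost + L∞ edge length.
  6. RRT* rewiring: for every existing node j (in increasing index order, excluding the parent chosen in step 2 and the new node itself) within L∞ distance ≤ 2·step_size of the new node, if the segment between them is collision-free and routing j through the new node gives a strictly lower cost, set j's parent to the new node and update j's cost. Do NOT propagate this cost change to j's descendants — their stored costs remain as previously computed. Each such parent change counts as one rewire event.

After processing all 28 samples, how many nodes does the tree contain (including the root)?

Node count: 23

1. q=(8,39) nearest=0 d=37 new=(2,4) → add node 1 parent=0 cost=2
2. q=(16,34) nearest=1 d=30 new=(4,6) → add node 2 parent=1 cost=4
3. q=(7,16) nearest=2 d=10 new=(6,8) → blocked by [5,7]×[4,9], reject
4. q=(12,35) nearest=2 d=29 new=(6,8) → blocked by [5,7]×[4,9], reject
5. q=(19,37) nearest=2 d=31 new=(6,8) → blocked by [5,7]×[4,9], reject
6. q=(0,19) nearest=2 d=13 new=(2,8) → add node 3 parent=2 cost=6
7. q=(1,20) nearest=3 d=12 new=(1,10) → add node 4 parent=3 cost=8
8. q=(7,26) nearest=4 d=16 new=(3,12) → add node 5 parent=4 cost=10
9. q=(18,21) nearest=2 d=15 new=(6,8) → blocked by [5,7]×[4,9], reject
10. q=(12,17) nearest=5 d=9 new=(5,14) → add node 6 parent=5 cost=12
11. q=(18,3) nearest=6 d=13 new=(7,12) → add node 7 parent=6 cost=14
12. q=(0,12) nearest=4 d=2 new=(0,12) → add node 8 parent=4 cost=10
13. q=(8,4) nearest=2 d=4 new=(6,4) → blocked by [5,7]×[4,9], reject
14. q=(14,16) nearest=7 d=7 new=(9,14) → add node 9 parent=7 cost=16
15. q=(0,6) nearest=1 d=2 new=(0,6) → add node 10 parent=1 cost=4
16. q=(12,24) nearest=6 d=10 new=(7,16) → add node 11 parent=6 cost=14
17. q=(7,27) nearest=11 d=11 new=(7,18) → add node 12 parent=11 cost=16
18. q=(12,16) nearest=9 d=3 new=(11,16) → add node 13 parent=9 cost=18
19. q=(10,4) nearest=2 d=6 new=(6,4) → blocked by [5,7]×[4,9], reject
20. q=(11,22) nearest=12 d=4 new=(9,20) → add node 14 parent=12 cost=18
21. q=(13,36) nearest=14 d=16 new=(11,22) → add node 15 parent=14 cost=20
22. q=(7,13) nearest=7 d=1 new=(7,13) → add node 16 parent=7 cost=15
23. q=(8,24) nearest=15 d=3 new=(9,24) → add node 17 parent=15 cost=22
24. q=(9,23) nearest=17 d=1 new=(9,23) → add node 18 parent=17 cost=23
25. q=(19,20) nearest=13 d=8 new=(13,18) → add node 19 parent=13 cost=20
26. q=(19,19) nearest=19 d=6 new=(15,19) → add node 20 parent=19 cost=22
27. q=(13,10) nearest=9 d=4 new=(11,12) → add node 21 parent=9 cost=18
28. q=(17,14) nearest=19 d=4 new=(15,16) → add node 22 parent=19 cost=22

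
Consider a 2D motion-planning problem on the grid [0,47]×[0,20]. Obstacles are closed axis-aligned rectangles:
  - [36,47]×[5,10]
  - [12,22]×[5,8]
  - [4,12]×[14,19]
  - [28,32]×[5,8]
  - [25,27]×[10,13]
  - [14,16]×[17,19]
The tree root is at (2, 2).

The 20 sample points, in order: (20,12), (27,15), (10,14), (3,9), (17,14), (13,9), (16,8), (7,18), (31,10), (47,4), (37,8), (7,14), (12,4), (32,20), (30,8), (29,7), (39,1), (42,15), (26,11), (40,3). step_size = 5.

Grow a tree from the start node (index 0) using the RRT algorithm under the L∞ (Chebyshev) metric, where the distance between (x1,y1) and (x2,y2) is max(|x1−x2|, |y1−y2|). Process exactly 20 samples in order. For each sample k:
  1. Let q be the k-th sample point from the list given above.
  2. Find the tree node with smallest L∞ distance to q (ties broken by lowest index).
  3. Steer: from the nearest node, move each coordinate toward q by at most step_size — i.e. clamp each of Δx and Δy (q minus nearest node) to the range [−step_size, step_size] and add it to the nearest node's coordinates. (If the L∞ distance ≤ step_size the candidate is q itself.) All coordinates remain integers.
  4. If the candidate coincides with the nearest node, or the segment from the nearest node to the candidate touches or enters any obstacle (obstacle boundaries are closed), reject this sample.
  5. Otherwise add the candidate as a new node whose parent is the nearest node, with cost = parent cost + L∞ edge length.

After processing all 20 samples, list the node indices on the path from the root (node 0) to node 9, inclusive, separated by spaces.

1. q=(20,12) nearest=0 d=18 new=(7,7) → add node 1 parent=0 cost=5
2. q=(27,15) nearest=1 d=20 new=(12,12) → add node 2 parent=1 cost=10
3. q=(10,14) nearest=2 d=2 new=(10,14) → blocked by [4,12]×[14,19], reject
4. q=(3,9) nearest=1 d=4 new=(3,9) → add node 3 parent=1 cost=9
5. q=(17,14) nearest=2 d=5 new=(17,14) → add node 4 parent=2 cost=15
6. q=(13,9) nearest=2 d=3 new=(13,9) → add node 5 parent=2 cost=13
7. q=(16,8) nearest=5 d=3 new=(16,8) → blocked by [12,22]×[5,8], reject
8. q=(7,18) nearest=2 d=6 new=(7,17) → blocked by [4,12]×[14,19], reject
9. q=(31,10) nearest=4 d=14 new=(22,10) → add node 6 parent=4 cost=20
10. q=(47,4) nearest=6 d=25 new=(27,5) → add node 7 parent=6 cost=25
11. q=(37,8) nearest=7 d=10 new=(32,8) → blocked by [28,32]×[5,8], reject
12. q=(7,14) nearest=2 d=5 new=(7,14) → blocked by [4,12]×[14,19], reject
13. q=(12,4) nearest=1 d=5 new=(12,4) → add node 8 parent=1 cost=10
14. q=(32,20) nearest=6 d=10 new=(27,15) → blocked by [25,27]×[10,13], reject
15. q=(30,8) nearest=7 d=3 new=(30,8) → blocked by [28,32]×[5,8], reject
16. q=(29,7) nearest=7 d=2 new=(29,7) → blocked by [28,32]×[5,8], reject
17. q=(39,1) nearest=7 d=12 new=(32,1) → add node 9 parent=7 cost=30
18. q=(42,15) nearest=9 d=14 new=(37,6) → blocked by [36,47]×[5,10], reject
19. q=(26,11) nearest=6 d=4 new=(26,11) → blocked by [25,27]×[10,13], reject
20. q=(40,3) nearest=9 d=8 new=(37,3) → add node 10 parent=9 cost=35

Path: 0 1 2 4 6 7 9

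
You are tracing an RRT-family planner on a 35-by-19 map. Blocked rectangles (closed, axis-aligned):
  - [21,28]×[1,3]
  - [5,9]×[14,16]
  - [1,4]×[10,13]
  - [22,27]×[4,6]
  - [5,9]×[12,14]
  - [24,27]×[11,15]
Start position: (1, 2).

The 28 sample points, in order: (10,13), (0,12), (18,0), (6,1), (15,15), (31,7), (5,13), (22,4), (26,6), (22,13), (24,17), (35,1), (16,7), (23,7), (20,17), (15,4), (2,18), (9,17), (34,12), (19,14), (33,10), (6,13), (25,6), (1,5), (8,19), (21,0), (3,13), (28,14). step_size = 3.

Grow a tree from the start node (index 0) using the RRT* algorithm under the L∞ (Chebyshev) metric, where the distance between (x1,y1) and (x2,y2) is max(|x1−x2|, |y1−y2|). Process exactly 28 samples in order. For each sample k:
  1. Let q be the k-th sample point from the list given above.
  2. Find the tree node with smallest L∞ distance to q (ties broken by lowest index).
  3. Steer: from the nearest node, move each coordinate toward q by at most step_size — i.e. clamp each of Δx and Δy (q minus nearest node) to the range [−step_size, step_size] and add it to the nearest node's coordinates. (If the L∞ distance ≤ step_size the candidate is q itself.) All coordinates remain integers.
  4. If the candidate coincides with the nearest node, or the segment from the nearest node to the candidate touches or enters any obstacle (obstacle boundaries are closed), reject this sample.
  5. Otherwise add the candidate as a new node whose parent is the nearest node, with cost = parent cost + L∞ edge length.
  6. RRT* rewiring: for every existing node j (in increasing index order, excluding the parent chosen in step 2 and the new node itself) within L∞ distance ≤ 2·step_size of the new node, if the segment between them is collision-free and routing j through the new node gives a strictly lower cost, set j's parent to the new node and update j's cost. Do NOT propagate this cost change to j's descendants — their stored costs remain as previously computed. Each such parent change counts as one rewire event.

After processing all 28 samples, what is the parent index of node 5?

Parent of node 5: 1

1. q=(10,13) nearest=0 d=11 new=(4,5) → add node 1 parent=0 cost=3
2. q=(0,12) nearest=1 d=7 new=(1,8) → add node 2 parent=1 cost=6
3. q=(18,0) nearest=1 d=14 new=(7,2) → add node 3 parent=1 cost=6
4. q=(6,1) nearest=3 d=1 new=(6,1) → add node 4 parent=3 cost=7
5. q=(15,15) nearest=1 d=11 new=(7,8) → add node 5 parent=1 cost=6
6. q=(31,7) nearest=3 d=24 new=(10,5) → add node 6 parent=3 cost=9
7. q=(5,13) nearest=2 d=5 new=(4,11) → blocked by [1,4]×[10,13], reject
8. q=(22,4) nearest=6 d=12 new=(13,4) → add node 7 parent=6 cost=12
9. q=(26,6) nearest=7 d=13 new=(16,6) → add node 8 parent=7 cost=15
10. q=(22,13) nearest=8 d=7 new=(19,9) → add node 9 parent=8 cost=18
11. q=(24,17) nearest=9 d=8 new=(22,12) → add node 10 parent=9 cost=21
12. q=(35,1) nearest=10 d=13 new=(25,9) → add node 11 parent=10 cost=24
13. q=(16,7) nearest=8 d=1 new=(16,7) → add node 12 parent=8 cost=16
14. q=(23,7) nearest=11 d=2 new=(23,7) → add node 13 parent=11 cost=26
15. q=(20,17) nearest=10 d=5 new=(20,15) → add node 14 parent=10 cost=24
16. q=(15,4) nearest=7 d=2 new=(15,4) → add node 15 parent=7 cost=14
17. q=(2,18) nearest=2 d=10 new=(2,11) → blocked by [1,4]×[10,13], reject
18. q=(9,17) nearest=2 d=9 new=(4,11) → blocked by [1,4]×[10,13], reject
19. q=(34,12) nearest=11 d=9 new=(28,12) → blocked by [24,27]×[11,15], reject
20. q=(19,14) nearest=14 d=1 new=(19,14) → add node 16 parent=14 cost=25
21. q=(33,10) nearest=11 d=8 new=(28,10) → add node 17 parent=11 cost=27
22. q=(6,13) nearest=2 d=5 new=(4,11) → blocked by [1,4]×[10,13], reject
23. q=(25,6) nearest=13 d=2 new=(25,6) → blocked by [22,27]×[4,6], reject
24. q=(1,5) nearest=0 d=3 new=(1,5) → add node 18 parent=0 cost=3
25. q=(8,19) nearest=2 d=11 new=(4,11) → blocked by [1,4]×[10,13], reject
26. q=(21,0) nearest=8 d=6 new=(19,3) → add node 19 parent=8 cost=18
27. q=(3,13) nearest=2 d=5 new=(3,11) → blocked by [1,4]×[10,13], reject
28. q=(28,14) nearest=17 d=4 new=(28,13) → add node 20 parent=17 cost=30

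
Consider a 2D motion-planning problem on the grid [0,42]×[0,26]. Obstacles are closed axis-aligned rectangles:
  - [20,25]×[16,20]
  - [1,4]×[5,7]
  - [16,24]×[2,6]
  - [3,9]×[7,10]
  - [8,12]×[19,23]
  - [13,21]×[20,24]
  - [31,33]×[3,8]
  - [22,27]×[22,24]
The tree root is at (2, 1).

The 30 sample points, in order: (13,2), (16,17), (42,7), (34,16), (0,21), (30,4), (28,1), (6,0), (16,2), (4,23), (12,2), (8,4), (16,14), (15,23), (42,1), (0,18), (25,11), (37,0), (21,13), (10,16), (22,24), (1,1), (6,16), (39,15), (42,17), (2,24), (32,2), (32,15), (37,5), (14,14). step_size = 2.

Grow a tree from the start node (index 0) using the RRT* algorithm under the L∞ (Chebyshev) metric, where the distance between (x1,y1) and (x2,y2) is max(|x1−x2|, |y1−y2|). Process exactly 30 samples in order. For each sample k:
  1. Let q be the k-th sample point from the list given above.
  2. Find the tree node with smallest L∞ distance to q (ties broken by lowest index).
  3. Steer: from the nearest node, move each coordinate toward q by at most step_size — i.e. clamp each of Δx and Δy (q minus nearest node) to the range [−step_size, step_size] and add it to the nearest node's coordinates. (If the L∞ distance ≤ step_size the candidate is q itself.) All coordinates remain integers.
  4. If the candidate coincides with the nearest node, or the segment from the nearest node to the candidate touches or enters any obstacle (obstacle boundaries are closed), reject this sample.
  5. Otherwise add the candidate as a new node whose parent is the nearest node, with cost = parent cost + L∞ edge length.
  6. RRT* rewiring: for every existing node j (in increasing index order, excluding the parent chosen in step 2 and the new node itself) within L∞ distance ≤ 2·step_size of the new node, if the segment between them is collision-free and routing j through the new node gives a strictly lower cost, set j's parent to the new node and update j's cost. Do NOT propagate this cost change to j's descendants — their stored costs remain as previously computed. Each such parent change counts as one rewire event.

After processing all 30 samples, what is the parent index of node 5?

1. q=(13,2) nearest=0 d=11 new=(4,2) → add node 1 parent=0 cost=2
2. q=(16,17) nearest=1 d=15 new=(6,4) → add node 2 parent=1 cost=4
3. q=(42,7) nearest=2 d=36 new=(8,6) → add node 3 parent=2 cost=6
4. q=(34,16) nearest=3 d=26 new=(10,8) → blocked by [3,9]×[7,10], reject
5. q=(0,21) nearest=3 d=15 new=(6,8) → blocked by [3,9]×[7,10], reject
6. q=(30,4) nearest=3 d=22 new=(10,4) → add node 4 parent=3 cost=8
7. q=(28,1) nearest=4 d=18 new=(12,2) → add node 5 parent=4 cost=10
8. q=(6,0) nearest=1 d=2 new=(6,0) → add node 6 parent=1 cost=4
9. q=(16,2) nearest=5 d=4 new=(14,2) → add node 7 parent=5 cost=12
10. q=(4,23) nearest=3 d=17 new=(6,8) → blocked by [3,9]×[7,10], reject
11. q=(12,2) nearest=5 d=0 → coincident, reject
12. q=(8,4) nearest=2 d=2 new=(8,4) → add node 8 parent=2 cost=6
13. q=(16,14) nearest=3 d=8 new=(10,8) → blocked by [3,9]×[7,10], reject
14. q=(15,23) nearest=3 d=17 new=(10,8) → blocked by [3,9]×[7,10], reject
15. q=(42,1) nearest=7 d=28 new=(16,1) → add node 9 parent=7 cost=14
16. q=(0,18) nearest=3 d=12 new=(6,8) → blocked by [3,9]×[7,10], reject
17. q=(25,11) nearest=9 d=10 new=(18,3) → blocked by [16,24]×[2,6], reject
18. q=(37,0) nearest=9 d=21 new=(18,0) → add node 10 parent=9 cost=16
19. q=(21,13) nearest=4 d=11 new=(12,6) → add node 11 parent=4 cost=10
20. q=(10,16) nearest=3 d=10 new=(10,8) → blocked by [3,9]×[7,10], reject
21. q=(22,24) nearest=3 d=18 new=(10,8) → blocked by [3,9]×[7,10], reject
22. q=(1,1) nearest=0 d=1 new=(1,1) → add node 12 parent=0 cost=1
23. q=(6,16) nearest=3 d=10 new=(6,8) → blocked by [3,9]×[7,10], reject
24. q=(39,15) nearest=10 d=21 new=(20,2) → blocked by [16,24]×[2,6], reject
25. q=(42,17) nearest=10 d=24 new=(20,2) → blocked by [16,24]×[2,6], reject
26. q=(2,24) nearest=3 d=18 new=(6,8) → blocked by [3,9]×[7,10], reject
27. q=(32,2) nearest=10 d=14 new=(20,2) → blocked by [16,24]×[2,6], reject
28. q=(32,15) nearest=10 d=15 new=(20,2) → blocked by [16,24]×[2,6], reject
29. q=(37,5) nearest=10 d=19 new=(20,2) → blocked by [16,24]×[2,6], reject
30. q=(14,14) nearest=3 d=8 new=(10,8) → blocked by [3,9]×[7,10], reject

Parent of node 5: 4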